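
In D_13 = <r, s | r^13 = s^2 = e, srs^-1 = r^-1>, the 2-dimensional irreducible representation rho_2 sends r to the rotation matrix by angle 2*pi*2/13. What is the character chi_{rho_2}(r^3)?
chi_{rho_2}(r^3) = 2*cos(2*pi*2*3/13) = -2*cos(pi/13)

Working: rho_2(r^3) is rotation by angle 2*pi*2*3/13, whose trace is 2*cos(2*pi*2*3/13) = -2*cos(pi/13).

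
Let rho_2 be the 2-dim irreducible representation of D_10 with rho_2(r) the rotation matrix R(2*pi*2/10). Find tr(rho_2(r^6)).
chi_{rho_2}(r^6) = 2*cos(2*pi*2*6/10) = -1/2 + sqrt(5)/2

Justification: rho_2(r^6) is rotation by angle 2*pi*2*6/10, whose trace is 2*cos(2*pi*2*6/10) = -1/2 + sqrt(5)/2.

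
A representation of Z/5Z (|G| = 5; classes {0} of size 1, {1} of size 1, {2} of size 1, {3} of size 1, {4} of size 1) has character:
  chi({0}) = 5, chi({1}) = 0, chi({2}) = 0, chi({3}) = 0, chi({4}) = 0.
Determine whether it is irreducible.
Not irreducible (reducible): <chi, chi> = 5 > 1.

Why: <chi, chi> = (1/|G|) sum_C |C| * |chi(C)|^2 = (1/5)[1*|5|^2 + 1*|0|^2 + 1*|0|^2 + 1*|0|^2 + 1*|0|^2]
  = (1/5)[(25) + (0) + (0) + (0) + (0)] = 25/5 = 5.
(Exp terms are combined using exp(i*s)*conj(exp(i*t)) = exp(i*(s-t)), and sums of them are collapsed using the identity that for every m > 1 the m distinct m-th roots of unity sum to 0, e.g. 1 + exp(2*I*pi/3) + exp(-2*I*pi/3) = 0.)
A character is irreducible iff <chi, chi> = 1, so this representation is reducible.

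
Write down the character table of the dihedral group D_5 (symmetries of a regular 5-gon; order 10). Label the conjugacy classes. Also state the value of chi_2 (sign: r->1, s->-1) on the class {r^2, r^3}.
Conjugacy classes: {e} of size 1, {r^1, r^4} of size 2, {r^2, r^3} of size 2, {s, sr, ..., sr^4} of size 5.
Character table:
  irrep \ class              {e} (size 1)  {r^1, r^4} (size 2)  {r^2, r^3} (size 2)  {s, sr, ..., sr^4} (size 5)
  chi_1 (triv)               1             1                    1                    1                          
  chi_2 (sign: r->1, s->-1)  1             1                    1                    -1                         
  chi_3 (2d, j=1)            2             -1/2 + sqrt(5)/2     -sqrt(5)/2 - 1/2     0                          
  chi_4 (2d, j=2)            2             -sqrt(5)/2 - 1/2     -1/2 + sqrt(5)/2     0                          

Spot check: chi_2 (sign: r->1, s->-1) on {r^2, r^3} = 1.

Details: D_5 has order 2*5 = 10 with 4 conjugacy classes, hence 4 irreducibles. Sum of squared dims 1 + 1 + 4 + 4 = 10 = |G|. Linear characters come from the abelianisation; the 2-dimensional irreps have character r^k -> 2*cos(2*pi*j*k/5), reflections -> 0.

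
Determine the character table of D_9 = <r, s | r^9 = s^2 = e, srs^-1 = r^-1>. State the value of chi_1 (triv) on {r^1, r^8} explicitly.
Conjugacy classes: {e} of size 1, {r^1, r^8} of size 2, {r^2, r^7} of size 2, {r^3, r^6} of size 2, {r^4, r^5} of size 2, {s, sr, ..., sr^8} of size 9.
Character table:
  irrep \ class              {e} (size 1)  {r^1, r^8} (size 2)  {r^2, r^7} (size 2)  {r^3, r^6} (size 2)  {r^4, r^5} (size 2)  {s, sr, ..., sr^8} (size 9)
  chi_1 (triv)               1             1                    1                    1                    1                    1                          
  chi_2 (sign: r->1, s->-1)  1             1                    1                    1                    1                    -1                         
  chi_3 (2d, j=1)            2             2*cos(2*pi/9)        2*cos(4*pi/9)        -1                   -2*cos(pi/9)         0                          
  chi_4 (2d, j=2)            2             2*cos(4*pi/9)        -2*cos(pi/9)         -1                   2*cos(2*pi/9)        0                          
  chi_5 (2d, j=3)            2             -1                   -1                   2                    -1                   0                          
  chi_6 (2d, j=4)            2             -2*cos(pi/9)         2*cos(2*pi/9)        -1                   2*cos(4*pi/9)        0                          

Spot check: chi_1 (triv) on {r^1, r^8} = 1.

Reasoning: D_9 has order 2*9 = 18 with 6 conjugacy classes, hence 6 irreducibles. Sum of squared dims 1 + 1 + 4 + 4 + 4 + 4 = 18 = |G|. Linear characters come from the abelianisation; the 2-dimensional irreps have character r^k -> 2*cos(2*pi*j*k/9), reflections -> 0.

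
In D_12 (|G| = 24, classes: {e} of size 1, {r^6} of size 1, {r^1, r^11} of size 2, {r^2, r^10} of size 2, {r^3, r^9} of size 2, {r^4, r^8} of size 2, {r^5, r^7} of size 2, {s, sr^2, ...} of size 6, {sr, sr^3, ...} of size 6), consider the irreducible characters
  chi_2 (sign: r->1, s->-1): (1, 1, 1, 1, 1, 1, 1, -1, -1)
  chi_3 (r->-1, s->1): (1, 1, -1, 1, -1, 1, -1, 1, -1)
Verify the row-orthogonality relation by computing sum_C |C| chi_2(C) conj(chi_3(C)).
Sum = 0; so <chi_2, chi_3> = 0 (distinct irreducibles are orthogonal).

Solution. Compute term by term over conjugacy classes (|C| * chi_2(C) * conj(chi_3(C))):
  1*(1)*conj(1) + 1*(1)*conj(1) + 2*(1)*conj(-1) + 2*(1)*conj(1) + 2*(1)*conj(-1) + 2*(1)*conj(1) + 2*(1)*conj(-1) + 6*(-1)*conj(1) + 6*(-1)*conj(-1)
  = (1) + (1) + (-2) + (2) + (-2) + (2) + (-2) + (-6) + (6)
  = 0.
Dividing by |G| = 24 gives 0/24 = 0, matching the row-orthogonality relation <chi_2, chi_3> = [chi_2 = chi_3].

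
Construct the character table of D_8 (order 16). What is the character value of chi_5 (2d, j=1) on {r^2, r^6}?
Conjugacy classes: {e} of size 1, {r^4} of size 1, {r^1, r^7} of size 2, {r^2, r^6} of size 2, {r^3, r^5} of size 2, {s, sr^2, ...} of size 4, {sr, sr^3, ...} of size 4.
Character table:
  irrep \ class              {e} (size 1)  {r^4} (size 1)  {r^1, r^7} (size 2)  {r^2, r^6} (size 2)  {r^3, r^5} (size 2)  {s, sr^2, ...} (size 4)  {sr, sr^3, ...} (size 4)
  chi_1 (triv)               1             1               1                    1                    1                    1                        1                       
  chi_2 (sign: r->1, s->-1)  1             1               1                    1                    1                    -1                       -1                      
  chi_3 (r->-1, s->1)        1             1               -1                   1                    -1                   1                        -1                      
  chi_4 (r->-1, s->-1)       1             1               -1                   1                    -1                   -1                       1                       
  chi_5 (2d, j=1)            2             -2              sqrt(2)              0                    -sqrt(2)             0                        0                       
  chi_6 (2d, j=2)            2             2               0                    -2                   0                    0                        0                       
  chi_7 (2d, j=3)            2             -2              -sqrt(2)             0                    sqrt(2)              0                        0                       

Spot check: chi_5 (2d, j=1) on {r^2, r^6} = 0.

Argument: D_8 has order 2*8 = 16 with 7 conjugacy classes, hence 7 irreducibles. Sum of squared dims 1 + 1 + 1 + 1 + 4 + 4 + 4 = 16 = |G|. Linear characters come from the abelianisation; the 2-dimensional irreps have character r^k -> 2*cos(2*pi*j*k/8), reflections -> 0.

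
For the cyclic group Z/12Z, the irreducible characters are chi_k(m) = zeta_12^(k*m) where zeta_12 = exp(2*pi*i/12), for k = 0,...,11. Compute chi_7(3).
chi_7(3) = zeta_12^21 = -I

chi_7(3) = zeta_12^(7*3) = zeta_12^21. Since zeta_12^12 = 1, this equals zeta_12^9 = exp(2*pi*i*9/12) = -I.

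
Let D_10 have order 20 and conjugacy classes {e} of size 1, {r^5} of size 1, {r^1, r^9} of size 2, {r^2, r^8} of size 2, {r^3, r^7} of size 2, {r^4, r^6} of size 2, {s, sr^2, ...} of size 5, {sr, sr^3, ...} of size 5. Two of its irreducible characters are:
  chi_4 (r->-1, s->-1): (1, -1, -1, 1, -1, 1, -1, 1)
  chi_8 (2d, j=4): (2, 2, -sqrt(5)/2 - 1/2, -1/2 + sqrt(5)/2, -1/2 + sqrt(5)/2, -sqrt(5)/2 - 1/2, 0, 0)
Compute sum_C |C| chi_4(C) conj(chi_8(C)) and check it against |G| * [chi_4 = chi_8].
Sum = 0; so <chi_4, chi_8> = 0 (distinct irreducibles are orthogonal).

Proof sketch: Compute term by term over conjugacy classes (|C| * chi_4(C) * conj(chi_8(C))):
  1*(1)*conj(2) + 1*(-1)*conj(2) + 2*(-1)*conj(-sqrt(5)/2 - 1/2) + 2*(1)*conj(-1/2 + sqrt(5)/2) + 2*(-1)*conj(-1/2 + sqrt(5)/2) + 2*(1)*conj(-sqrt(5)/2 - 1/2) + 5*(-1)*conj(0) + 5*(1)*conj(0)
  = (2) + (-2) + (1 + sqrt(5)) + (-1 + sqrt(5)) + (1 - sqrt(5)) + (-sqrt(5) - 1) + (0) + (0)
  = 0.
Dividing by |G| = 20 gives 0/20 = 0, matching the row-orthogonality relation <chi_4, chi_8> = [chi_4 = chi_8].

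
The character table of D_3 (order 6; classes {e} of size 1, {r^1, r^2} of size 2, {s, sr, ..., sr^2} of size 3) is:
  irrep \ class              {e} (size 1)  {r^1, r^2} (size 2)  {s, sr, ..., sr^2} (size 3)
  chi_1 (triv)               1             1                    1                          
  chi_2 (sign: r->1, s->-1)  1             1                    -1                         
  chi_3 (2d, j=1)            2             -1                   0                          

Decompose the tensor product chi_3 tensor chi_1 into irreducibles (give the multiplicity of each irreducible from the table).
chi_3 tensor chi_1 = chi_3 (all other irreducibles have multiplicity 0).

Derivation: The character of a tensor product is the pointwise product (chi_3 * chi_1)(C) = chi_3(C) * chi_1(C):
  {e}: (2)*(1), {r^1, r^2}: (-1)*(1), {s, sr, ..., sr^2}: (0)*(1)
so (chi_3 * chi_1) takes values
  {e} -> 2, {r^1, r^2} -> -1, {s, sr, ..., sr^2} -> 0.
Now take the inner product of this character with each irreducible chi from the table, <chi_3*chi_1, chi> = (1/6) sum_C |C| (chi_3*chi_1)(C) conj(chi(C)):
  <chi_3*chi_1, chi_1> = (1/6)[1*(2)*conj(1) + 2*(-1)*conj(1) + 3*(0)*conj(1)]
      = (1/6)[(2) + (-2) + (0)] = 0/6 = 0
  <chi_3*chi_1, chi_2> = (1/6)[1*(2)*conj(1) + 2*(-1)*conj(1) + 3*(0)*conj(-1)]
      = (1/6)[(2) + (-2) + (0)] = 0/6 = 0
  <chi_3*chi_1, chi_3> = (1/6)[1*(2)*conj(2) + 2*(-1)*conj(-1) + 3*(0)*conj(0)]
      = (1/6)[(4) + (2) + (0)] = 6/6 = 1
Hence the multiplicities are chi_3: 1. Dimension check: dim(chi_3)*dim(chi_1) = 2*1 = 2 and sum (mult * dim) = 1*2 = 2.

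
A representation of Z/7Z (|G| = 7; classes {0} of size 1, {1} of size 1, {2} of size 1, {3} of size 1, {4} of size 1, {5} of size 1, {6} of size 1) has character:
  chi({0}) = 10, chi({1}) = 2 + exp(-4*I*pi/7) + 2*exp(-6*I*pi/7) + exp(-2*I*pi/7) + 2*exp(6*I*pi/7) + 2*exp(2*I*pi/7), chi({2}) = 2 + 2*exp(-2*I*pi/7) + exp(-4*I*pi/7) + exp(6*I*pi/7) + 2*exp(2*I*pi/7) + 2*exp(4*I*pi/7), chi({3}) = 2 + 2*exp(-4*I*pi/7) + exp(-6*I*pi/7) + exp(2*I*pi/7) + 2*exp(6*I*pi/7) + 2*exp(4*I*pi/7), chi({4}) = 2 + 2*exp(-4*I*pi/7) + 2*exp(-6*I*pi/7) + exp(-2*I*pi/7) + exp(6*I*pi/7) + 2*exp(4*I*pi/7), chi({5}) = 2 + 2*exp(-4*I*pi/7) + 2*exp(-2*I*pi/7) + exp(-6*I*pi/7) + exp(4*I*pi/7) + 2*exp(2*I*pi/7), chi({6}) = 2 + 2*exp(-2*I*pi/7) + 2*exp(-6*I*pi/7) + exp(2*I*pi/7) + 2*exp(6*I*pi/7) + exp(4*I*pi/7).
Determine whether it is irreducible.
Not irreducible (reducible): <chi, chi> = 18 > 1.

Why: <chi, chi> = (1/|G|) sum_C |C| * |chi(C)|^2 = (1/7)[1*|10|^2 + 1*|2 + exp(-4*I*pi/7) + 2*exp(-6*I*pi/7) + exp(-2*I*pi/7) + 2*exp(6*I*pi/7) + 2*exp(2*I*pi/7)|^2 + 1*|2 + 2*exp(-2*I*pi/7) + exp(-4*I*pi/7) + exp(6*I*pi/7) + 2*exp(2*I*pi/7) + 2*exp(4*I*pi/7)|^2 + 1*|2 + 2*exp(-4*I*pi/7) + exp(-6*I*pi/7) + exp(2*I*pi/7) + 2*exp(6*I*pi/7) + 2*exp(4*I*pi/7)|^2 + 1*|2 + 2*exp(-4*I*pi/7) + 2*exp(-6*I*pi/7) + exp(-2*I*pi/7) + exp(6*I*pi/7) + 2*exp(4*I*pi/7)|^2 + 1*|2 + 2*exp(-4*I*pi/7) + 2*exp(-2*I*pi/7) + exp(-6*I*pi/7) + exp(4*I*pi/7) + 2*exp(2*I*pi/7)|^2 + 1*|2 + 2*exp(-2*I*pi/7) + 2*exp(-6*I*pi/7) + exp(2*I*pi/7) + 2*exp(6*I*pi/7) + exp(4*I*pi/7)|^2]
  = (1/7)[(100) + (18 + 12*exp(-4*I*pi/7) + 13*exp(-2*I*pi/7) + 16*exp(-6*I*pi/7) + 16*exp(6*I*pi/7) + 13*exp(2*I*pi/7) + 12*exp(4*I*pi/7)) + (18 + 13*exp(-4*I*pi/7) + 16*exp(-2*I*pi/7) + 12*exp(-6*I*pi/7) + 12*exp(6*I*pi/7) + 16*exp(2*I*pi/7) + 13*exp(4*I*pi/7)) + (18 + 16*exp(-4*I*pi/7) + 12*exp(-2*I*pi/7) + 13*exp(-6*I*pi/7) + 13*exp(6*I*pi/7) + 12*exp(2*I*pi/7) + 16*exp(4*I*pi/7)) + (18 + 16*exp(-4*I*pi/7) + 12*exp(-2*I*pi/7) + 13*exp(-6*I*pi/7) + 13*exp(6*I*pi/7) + 12*exp(2*I*pi/7) + 16*exp(4*I*pi/7)) + (18 + 13*exp(-4*I*pi/7) + 16*exp(-2*I*pi/7) + 12*exp(-6*I*pi/7) + 12*exp(6*I*pi/7) + 16*exp(2*I*pi/7) + 13*exp(4*I*pi/7)) + (18 + 12*exp(-4*I*pi/7) + 13*exp(-2*I*pi/7) + 16*exp(-6*I*pi/7) + 16*exp(6*I*pi/7) + 13*exp(2*I*pi/7) + 12*exp(4*I*pi/7))] = 126/7 = 18.
(Exp terms are combined using exp(i*s)*conj(exp(i*t)) = exp(i*(s-t)), and sums of them are collapsed using the identity that for every m > 1 the m distinct m-th roots of unity sum to 0, e.g. 1 + exp(2*I*pi/3) + exp(-2*I*pi/3) = 0.)
A character is irreducible iff <chi, chi> = 1, so this representation is reducible.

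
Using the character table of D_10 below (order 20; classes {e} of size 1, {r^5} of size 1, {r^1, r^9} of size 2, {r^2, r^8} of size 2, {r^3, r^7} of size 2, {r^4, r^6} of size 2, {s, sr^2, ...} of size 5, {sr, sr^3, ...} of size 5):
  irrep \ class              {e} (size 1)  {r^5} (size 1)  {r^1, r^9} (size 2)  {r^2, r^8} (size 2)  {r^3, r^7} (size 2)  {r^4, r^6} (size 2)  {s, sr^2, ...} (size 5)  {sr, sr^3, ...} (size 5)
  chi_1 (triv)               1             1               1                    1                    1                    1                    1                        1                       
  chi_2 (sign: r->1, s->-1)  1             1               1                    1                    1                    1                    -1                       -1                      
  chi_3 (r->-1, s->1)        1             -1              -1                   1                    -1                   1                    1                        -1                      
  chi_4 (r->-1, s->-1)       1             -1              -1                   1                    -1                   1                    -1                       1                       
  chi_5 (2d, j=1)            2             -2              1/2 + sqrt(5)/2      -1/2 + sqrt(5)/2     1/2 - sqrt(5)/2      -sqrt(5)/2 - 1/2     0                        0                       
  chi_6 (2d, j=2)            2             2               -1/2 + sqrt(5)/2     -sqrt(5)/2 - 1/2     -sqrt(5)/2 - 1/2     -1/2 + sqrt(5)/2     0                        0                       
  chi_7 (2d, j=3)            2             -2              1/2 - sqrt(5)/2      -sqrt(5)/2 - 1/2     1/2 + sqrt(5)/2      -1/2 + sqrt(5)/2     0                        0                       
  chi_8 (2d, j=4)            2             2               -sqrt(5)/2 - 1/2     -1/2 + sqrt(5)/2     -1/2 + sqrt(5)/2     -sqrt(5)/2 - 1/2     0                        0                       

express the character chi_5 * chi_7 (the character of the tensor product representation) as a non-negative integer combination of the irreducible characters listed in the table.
chi_5 tensor chi_7 = chi_6 + chi_8 (all other irreducibles have multiplicity 0).

Details: The character of a tensor product is the pointwise product (chi_5 * chi_7)(C) = chi_5(C) * chi_7(C):
  {e}: (2)*(2), {r^5}: (-2)*(-2), {r^1, r^9}: (1/2 + sqrt(5)/2)*(1/2 - sqrt(5)/2), {r^2, r^8}: (-1/2 + sqrt(5)/2)*(-sqrt(5)/2 - 1/2), {r^3, r^7}: (1/2 - sqrt(5)/2)*(1/2 + sqrt(5)/2), {r^4, r^6}: (-sqrt(5)/2 - 1/2)*(-1/2 + sqrt(5)/2), {s, sr^2, ...}: (0)*(0), {sr, sr^3, ...}: (0)*(0)
so (chi_5 * chi_7) takes values
  {e} -> 4, {r^5} -> 4, {r^1, r^9} -> -1, {r^2, r^8} -> -1, {r^3, r^7} -> -1, {r^4, r^6} -> -1, {s, sr^2, ...} -> 0, {sr, sr^3, ...} -> 0.
Now take the inner product of this character with each irreducible chi from the table, <chi_5*chi_7, chi> = (1/20) sum_C |C| (chi_5*chi_7)(C) conj(chi(C)):
  <chi_5*chi_7, chi_1> = (1/20)[1*(4)*conj(1) + 1*(4)*conj(1) + 2*(-1)*conj(1) + 2*(-1)*conj(1) + 2*(-1)*conj(1) + 2*(-1)*conj(1) + 5*(0)*conj(1) + 5*(0)*conj(1)]
      = (1/20)[(4) + (4) + (-2) + (-2) + (-2) + (-2) + (0) + (0)] = 0/20 = 0
  <chi_5*chi_7, chi_2> = (1/20)[1*(4)*conj(1) + 1*(4)*conj(1) + 2*(-1)*conj(1) + 2*(-1)*conj(1) + 2*(-1)*conj(1) + 2*(-1)*conj(1) + 5*(0)*conj(-1) + 5*(0)*conj(-1)]
      = (1/20)[(4) + (4) + (-2) + (-2) + (-2) + (-2) + (0) + (0)] = 0/20 = 0
  <chi_5*chi_7, chi_3> = (1/20)[1*(4)*conj(1) + 1*(4)*conj(-1) + 2*(-1)*conj(-1) + 2*(-1)*conj(1) + 2*(-1)*conj(-1) + 2*(-1)*conj(1) + 5*(0)*conj(1) + 5*(0)*conj(-1)]
      = (1/20)[(4) + (-4) + (2) + (-2) + (2) + (-2) + (0) + (0)] = 0/20 = 0
  <chi_5*chi_7, chi_4> = (1/20)[1*(4)*conj(1) + 1*(4)*conj(-1) + 2*(-1)*conj(-1) + 2*(-1)*conj(1) + 2*(-1)*conj(-1) + 2*(-1)*conj(1) + 5*(0)*conj(-1) + 5*(0)*conj(1)]
      = (1/20)[(4) + (-4) + (2) + (-2) + (2) + (-2) + (0) + (0)] = 0/20 = 0
  <chi_5*chi_7, chi_5> = (1/20)[1*(4)*conj(2) + 1*(4)*conj(-2) + 2*(-1)*conj(1/2 + sqrt(5)/2) + 2*(-1)*conj(-1/2 + sqrt(5)/2) + 2*(-1)*conj(1/2 - sqrt(5)/2) + 2*(-1)*conj(-sqrt(5)/2 - 1/2) + 5*(0)*conj(0) + 5*(0)*conj(0)]
      = (1/20)[(8) + (-8) + (-sqrt(5) - 1) + (1 - sqrt(5)) + (-1 + sqrt(5)) + (1 + sqrt(5)) + (0) + (0)] = 0/20 = 0
  <chi_5*chi_7, chi_6> = (1/20)[1*(4)*conj(2) + 1*(4)*conj(2) + 2*(-1)*conj(-1/2 + sqrt(5)/2) + 2*(-1)*conj(-sqrt(5)/2 - 1/2) + 2*(-1)*conj(-sqrt(5)/2 - 1/2) + 2*(-1)*conj(-1/2 + sqrt(5)/2) + 5*(0)*conj(0) + 5*(0)*conj(0)]
      = (1/20)[(8) + (8) + (1 - sqrt(5)) + (1 + sqrt(5)) + (1 + sqrt(5)) + (1 - sqrt(5)) + (0) + (0)] = 20/20 = 1
  <chi_5*chi_7, chi_7> = (1/20)[1*(4)*conj(2) + 1*(4)*conj(-2) + 2*(-1)*conj(1/2 - sqrt(5)/2) + 2*(-1)*conj(-sqrt(5)/2 - 1/2) + 2*(-1)*conj(1/2 + sqrt(5)/2) + 2*(-1)*conj(-1/2 + sqrt(5)/2) + 5*(0)*conj(0) + 5*(0)*conj(0)]
      = (1/20)[(8) + (-8) + (-1 + sqrt(5)) + (1 + sqrt(5)) + (-sqrt(5) - 1) + (1 - sqrt(5)) + (0) + (0)] = 0/20 = 0
  <chi_5*chi_7, chi_8> = (1/20)[1*(4)*conj(2) + 1*(4)*conj(2) + 2*(-1)*conj(-sqrt(5)/2 - 1/2) + 2*(-1)*conj(-1/2 + sqrt(5)/2) + 2*(-1)*conj(-1/2 + sqrt(5)/2) + 2*(-1)*conj(-sqrt(5)/2 - 1/2) + 5*(0)*conj(0) + 5*(0)*conj(0)]
      = (1/20)[(8) + (8) + (1 + sqrt(5)) + (1 - sqrt(5)) + (1 - sqrt(5)) + (1 + sqrt(5)) + (0) + (0)] = 20/20 = 1
Hence the multiplicities are chi_6: 1, chi_8: 1. Dimension check: dim(chi_5)*dim(chi_7) = 2*2 = 4 and sum (mult * dim) = 1*2 + 1*2 = 4.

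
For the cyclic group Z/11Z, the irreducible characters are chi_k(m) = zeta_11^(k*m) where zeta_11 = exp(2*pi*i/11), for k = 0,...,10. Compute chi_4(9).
chi_4(9) = zeta_11^36 = exp(6*I*pi/11)

Reasoning: chi_4(9) = zeta_11^(4*9) = zeta_11^36. Since zeta_11^11 = 1, this equals zeta_11^3 = exp(2*pi*i*3/11) = exp(6*I*pi/11).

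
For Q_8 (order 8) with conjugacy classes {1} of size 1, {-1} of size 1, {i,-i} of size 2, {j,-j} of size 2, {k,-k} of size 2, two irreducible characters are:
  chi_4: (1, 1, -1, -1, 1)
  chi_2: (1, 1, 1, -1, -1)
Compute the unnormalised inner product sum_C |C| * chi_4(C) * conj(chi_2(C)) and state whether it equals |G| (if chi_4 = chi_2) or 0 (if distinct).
Sum = 0; so <chi_4, chi_2> = 0 (distinct irreducibles are orthogonal).

Details: Compute term by term over conjugacy classes (|C| * chi_4(C) * conj(chi_2(C))):
  1*(1)*conj(1) + 1*(1)*conj(1) + 2*(-1)*conj(1) + 2*(-1)*conj(-1) + 2*(1)*conj(-1)
  = (1) + (1) + (-2) + (2) + (-2)
  = 0.
Dividing by |G| = 8 gives 0/8 = 0, matching the row-orthogonality relation <chi_4, chi_2> = [chi_4 = chi_2].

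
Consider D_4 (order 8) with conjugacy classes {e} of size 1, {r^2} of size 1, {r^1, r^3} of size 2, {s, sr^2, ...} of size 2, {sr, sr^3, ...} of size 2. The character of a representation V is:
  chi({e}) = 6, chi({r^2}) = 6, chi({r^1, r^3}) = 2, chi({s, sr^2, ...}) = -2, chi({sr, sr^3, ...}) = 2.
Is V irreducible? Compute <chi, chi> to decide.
Not irreducible (reducible): <chi, chi> = 12 > 1.

Explanation: <chi, chi> = (1/|G|) sum_C |C| * |chi(C)|^2 = (1/8)[1*|6|^2 + 1*|6|^2 + 2*|2|^2 + 2*|-2|^2 + 2*|2|^2]
  = (1/8)[(36) + (36) + (8) + (8) + (8)] = 96/8 = 12.
A character is irreducible iff <chi, chi> = 1, so this representation is reducible.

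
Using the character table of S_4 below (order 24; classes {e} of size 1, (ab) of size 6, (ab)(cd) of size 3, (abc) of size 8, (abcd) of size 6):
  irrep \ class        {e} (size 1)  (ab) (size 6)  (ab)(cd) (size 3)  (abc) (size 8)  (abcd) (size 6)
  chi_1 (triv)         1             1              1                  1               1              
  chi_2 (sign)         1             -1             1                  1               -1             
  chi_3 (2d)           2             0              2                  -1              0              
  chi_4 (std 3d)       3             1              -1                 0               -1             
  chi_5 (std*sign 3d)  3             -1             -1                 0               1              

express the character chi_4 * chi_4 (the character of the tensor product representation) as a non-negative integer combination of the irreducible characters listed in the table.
chi_4 tensor chi_4 = chi_1 + chi_3 + chi_4 + chi_5 (all other irreducibles have multiplicity 0).

Proof sketch: The character of a tensor product is the pointwise product (chi_4 * chi_4)(C) = chi_4(C) * chi_4(C):
  {e}: (3)*(3), (ab): (1)*(1), (ab)(cd): (-1)*(-1), (abc): (0)*(0), (abcd): (-1)*(-1)
so (chi_4 * chi_4) takes values
  {e} -> 9, (ab) -> 1, (ab)(cd) -> 1, (abc) -> 0, (abcd) -> 1.
Now take the inner product of this character with each irreducible chi from the table, <chi_4*chi_4, chi> = (1/24) sum_C |C| (chi_4*chi_4)(C) conj(chi(C)):
  <chi_4*chi_4, chi_1> = (1/24)[1*(9)*conj(1) + 6*(1)*conj(1) + 3*(1)*conj(1) + 8*(0)*conj(1) + 6*(1)*conj(1)]
      = (1/24)[(9) + (6) + (3) + (0) + (6)] = 24/24 = 1
  <chi_4*chi_4, chi_2> = (1/24)[1*(9)*conj(1) + 6*(1)*conj(-1) + 3*(1)*conj(1) + 8*(0)*conj(1) + 6*(1)*conj(-1)]
      = (1/24)[(9) + (-6) + (3) + (0) + (-6)] = 0/24 = 0
  <chi_4*chi_4, chi_3> = (1/24)[1*(9)*conj(2) + 6*(1)*conj(0) + 3*(1)*conj(2) + 8*(0)*conj(-1) + 6*(1)*conj(0)]
      = (1/24)[(18) + (0) + (6) + (0) + (0)] = 24/24 = 1
  <chi_4*chi_4, chi_4> = (1/24)[1*(9)*conj(3) + 6*(1)*conj(1) + 3*(1)*conj(-1) + 8*(0)*conj(0) + 6*(1)*conj(-1)]
      = (1/24)[(27) + (6) + (-3) + (0) + (-6)] = 24/24 = 1
  <chi_4*chi_4, chi_5> = (1/24)[1*(9)*conj(3) + 6*(1)*conj(-1) + 3*(1)*conj(-1) + 8*(0)*conj(0) + 6*(1)*conj(1)]
      = (1/24)[(27) + (-6) + (-3) + (0) + (6)] = 24/24 = 1
Hence the multiplicities are chi_1: 1, chi_3: 1, chi_4: 1, chi_5: 1. Dimension check: dim(chi_4)*dim(chi_4) = 3*3 = 9 and sum (mult * dim) = 1*1 + 1*2 + 1*3 + 1*3 = 9.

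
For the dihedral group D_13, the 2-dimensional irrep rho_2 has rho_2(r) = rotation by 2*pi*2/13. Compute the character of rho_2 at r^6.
chi_{rho_2}(r^6) = 2*cos(2*pi*2*6/13) = 2*cos(2*pi/13)

Proof sketch: rho_2(r^6) is rotation by angle 2*pi*2*6/13, whose trace is 2*cos(2*pi*2*6/13) = 2*cos(2*pi/13).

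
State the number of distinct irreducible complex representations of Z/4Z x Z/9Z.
36

Reasoning: The number of irreducible complex representations of a finite group equals its number of conjugacy classes. Z/4Z x Z/9Z is abelian of order 36, so every element is its own conjugacy class: 36 classes, so Z/4Z x Z/9Z (order 36) has exactly 36 irreducible complex representations.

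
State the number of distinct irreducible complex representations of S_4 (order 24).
5

Proof sketch: The number of irreducible complex representations of a finite group equals its number of conjugacy classes. Conjugacy classes in S_4 correspond to cycle types, i.e. partitions of 4; there are p(4) = 5 of them, so S_4 (order 24) has exactly 5 irreducible complex representations.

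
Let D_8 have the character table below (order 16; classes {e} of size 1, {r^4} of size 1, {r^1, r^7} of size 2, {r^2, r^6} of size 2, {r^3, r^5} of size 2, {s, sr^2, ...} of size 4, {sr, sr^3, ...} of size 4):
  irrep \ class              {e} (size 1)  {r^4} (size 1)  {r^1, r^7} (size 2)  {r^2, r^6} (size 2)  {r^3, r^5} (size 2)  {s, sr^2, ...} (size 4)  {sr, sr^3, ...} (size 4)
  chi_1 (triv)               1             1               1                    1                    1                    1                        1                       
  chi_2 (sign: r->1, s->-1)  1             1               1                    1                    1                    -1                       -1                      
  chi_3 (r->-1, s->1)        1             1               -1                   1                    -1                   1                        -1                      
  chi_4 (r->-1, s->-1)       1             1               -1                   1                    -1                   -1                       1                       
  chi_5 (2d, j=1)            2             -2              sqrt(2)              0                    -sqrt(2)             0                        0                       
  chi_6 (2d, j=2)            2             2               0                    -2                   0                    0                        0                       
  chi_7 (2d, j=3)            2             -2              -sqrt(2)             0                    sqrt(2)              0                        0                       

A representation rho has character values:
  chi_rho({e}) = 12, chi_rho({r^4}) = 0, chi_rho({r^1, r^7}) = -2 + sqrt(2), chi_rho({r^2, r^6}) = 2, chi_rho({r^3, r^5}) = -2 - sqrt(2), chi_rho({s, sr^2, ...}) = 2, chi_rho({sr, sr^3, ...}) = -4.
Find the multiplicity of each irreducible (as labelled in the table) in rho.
Multiplicities: chi_1: 0, chi_2: 1, chi_3: 3, chi_4: 0, chi_5: 2, chi_6: 1, chi_7: 1.

Use <chi_rho, chi> = (1/|G|) sum_C |C| * chi_rho(C) * conj(chi(C)) with |G| = 16 for each irreducible chi in the table:
  <chi_rho, chi_1> = (1/16)[1*(12)*conj(1) + 1*(0)*conj(1) + 2*(-2 + sqrt(2))*conj(1) + 2*(2)*conj(1) + 2*(-2 - sqrt(2))*conj(1) + 4*(2)*conj(1) + 4*(-4)*conj(1)]
      = (1/16)[(12) + (0) + (-4 + 2*sqrt(2)) + (4) + (-4 - 2*sqrt(2)) + (8) + (-16)] = 0/16 = 0
  <chi_rho, chi_2> = (1/16)[1*(12)*conj(1) + 1*(0)*conj(1) + 2*(-2 + sqrt(2))*conj(1) + 2*(2)*conj(1) + 2*(-2 - sqrt(2))*conj(1) + 4*(2)*conj(-1) + 4*(-4)*conj(-1)]
      = (1/16)[(12) + (0) + (-4 + 2*sqrt(2)) + (4) + (-4 - 2*sqrt(2)) + (-8) + (16)] = 16/16 = 1
  <chi_rho, chi_3> = (1/16)[1*(12)*conj(1) + 1*(0)*conj(1) + 2*(-2 + sqrt(2))*conj(-1) + 2*(2)*conj(1) + 2*(-2 - sqrt(2))*conj(-1) + 4*(2)*conj(1) + 4*(-4)*conj(-1)]
      = (1/16)[(12) + (0) + (4 - 2*sqrt(2)) + (4) + (2*sqrt(2) + 4) + (8) + (16)] = 48/16 = 3
  <chi_rho, chi_4> = (1/16)[1*(12)*conj(1) + 1*(0)*conj(1) + 2*(-2 + sqrt(2))*conj(-1) + 2*(2)*conj(1) + 2*(-2 - sqrt(2))*conj(-1) + 4*(2)*conj(-1) + 4*(-4)*conj(1)]
      = (1/16)[(12) + (0) + (4 - 2*sqrt(2)) + (4) + (2*sqrt(2) + 4) + (-8) + (-16)] = 0/16 = 0
  <chi_rho, chi_5> = (1/16)[1*(12)*conj(2) + 1*(0)*conj(-2) + 2*(-2 + sqrt(2))*conj(sqrt(2)) + 2*(2)*conj(0) + 2*(-2 - sqrt(2))*conj(-sqrt(2)) + 4*(2)*conj(0) + 4*(-4)*conj(0)]
      = (1/16)[(24) + (0) + (4 - 4*sqrt(2)) + (0) + (4 + 4*sqrt(2)) + (0) + (0)] = 32/16 = 2
  <chi_rho, chi_6> = (1/16)[1*(12)*conj(2) + 1*(0)*conj(2) + 2*(-2 + sqrt(2))*conj(0) + 2*(2)*conj(-2) + 2*(-2 - sqrt(2))*conj(0) + 4*(2)*conj(0) + 4*(-4)*conj(0)]
      = (1/16)[(24) + (0) + (0) + (-8) + (0) + (0) + (0)] = 16/16 = 1
  <chi_rho, chi_7> = (1/16)[1*(12)*conj(2) + 1*(0)*conj(-2) + 2*(-2 + sqrt(2))*conj(-sqrt(2)) + 2*(2)*conj(0) + 2*(-2 - sqrt(2))*conj(sqrt(2)) + 4*(2)*conj(0) + 4*(-4)*conj(0)]
      = (1/16)[(24) + (0) + (-4 + 4*sqrt(2)) + (0) + (-4*sqrt(2) - 4) + (0) + (0)] = 16/16 = 1
Dimension check: dim(rho) = sum (mult * dim) = 0*1 + 1*1 + 3*1 + 0*1 + 2*2 + 1*2 + 1*2 = 12 = chi_rho(e) = 12.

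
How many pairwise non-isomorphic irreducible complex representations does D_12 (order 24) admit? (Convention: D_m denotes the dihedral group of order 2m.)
9

Explanation: The number of irreducible complex representations of a finite group equals its number of conjugacy classes. D_12 has 9 conjugacy classes (n/2 + 3 for n even), so D_12 (order 24) has exactly 9 irreducible complex representations.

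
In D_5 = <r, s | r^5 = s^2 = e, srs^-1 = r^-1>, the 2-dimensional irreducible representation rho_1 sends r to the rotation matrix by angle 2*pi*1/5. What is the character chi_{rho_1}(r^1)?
chi_{rho_1}(r^1) = 2*cos(2*pi*1*1/5) = -1/2 + sqrt(5)/2

Details: rho_1(r^1) is rotation by angle 2*pi*1*1/5, whose trace is 2*cos(2*pi*1*1/5) = -1/2 + sqrt(5)/2.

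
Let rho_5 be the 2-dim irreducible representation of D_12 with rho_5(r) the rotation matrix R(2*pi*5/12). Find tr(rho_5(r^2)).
chi_{rho_5}(r^2) = 2*cos(2*pi*5*2/12) = 1

Derivation: rho_5(r^2) is rotation by angle 2*pi*5*2/12, whose trace is 2*cos(2*pi*5*2/12) = 1.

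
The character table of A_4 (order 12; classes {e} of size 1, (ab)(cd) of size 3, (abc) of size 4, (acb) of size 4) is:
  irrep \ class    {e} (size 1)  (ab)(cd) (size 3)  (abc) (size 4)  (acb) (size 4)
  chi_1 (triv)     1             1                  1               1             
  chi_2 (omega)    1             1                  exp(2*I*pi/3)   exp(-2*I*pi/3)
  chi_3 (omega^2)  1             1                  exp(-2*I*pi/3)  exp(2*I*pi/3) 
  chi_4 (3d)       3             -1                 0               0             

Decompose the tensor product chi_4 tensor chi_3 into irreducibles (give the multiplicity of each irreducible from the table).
chi_4 tensor chi_3 = chi_4 (all other irreducibles have multiplicity 0).

Proof sketch: The character of a tensor product is the pointwise product (chi_4 * chi_3)(C) = chi_4(C) * chi_3(C):
  {e}: (3)*(1), (ab)(cd): (-1)*(1), (abc): (0)*(exp(-2*I*pi/3)), (acb): (0)*(exp(2*I*pi/3))
so (chi_4 * chi_3) takes values
  {e} -> 3, (ab)(cd) -> -1, (abc) -> 0, (acb) -> 0.
Now take the inner product of this character with each irreducible chi from the table, <chi_4*chi_3, chi> = (1/12) sum_C |C| (chi_4*chi_3)(C) conj(chi(C)):
  <chi_4*chi_3, chi_1> = (1/12)[1*(3)*conj(1) + 3*(-1)*conj(1) + 4*(0)*conj(1) + 4*(0)*conj(1)]
      = (1/12)[(3) + (-3) + (0) + (0)] = 0/12 = 0
  <chi_4*chi_3, chi_2> = (1/12)[1*(3)*conj(1) + 3*(-1)*conj(1) + 4*(0)*conj(exp(2*I*pi/3)) + 4*(0)*conj(exp(-2*I*pi/3))]
      = (1/12)[(3) + (-3) + (0) + (0)] = 0/12 = 0
  <chi_4*chi_3, chi_3> = (1/12)[1*(3)*conj(1) + 3*(-1)*conj(1) + 4*(0)*conj(exp(-2*I*pi/3)) + 4*(0)*conj(exp(2*I*pi/3))]
      = (1/12)[(3) + (-3) + (0) + (0)] = 0/12 = 0
  <chi_4*chi_3, chi_4> = (1/12)[1*(3)*conj(3) + 3*(-1)*conj(-1) + 4*(0)*conj(0) + 4*(0)*conj(0)]
      = (1/12)[(9) + (3) + (0) + (0)] = 12/12 = 1
(Exp terms are combined using exp(i*s)*conj(exp(i*t)) = exp(i*(s-t)), and sums of them are collapsed using the identity that for every m > 1 the m distinct m-th roots of unity sum to 0, e.g. 1 + exp(2*I*pi/3) + exp(-2*I*pi/3) = 0.)
Hence the multiplicities are chi_4: 1. Dimension check: dim(chi_4)*dim(chi_3) = 3*1 = 3 and sum (mult * dim) = 1*3 = 3.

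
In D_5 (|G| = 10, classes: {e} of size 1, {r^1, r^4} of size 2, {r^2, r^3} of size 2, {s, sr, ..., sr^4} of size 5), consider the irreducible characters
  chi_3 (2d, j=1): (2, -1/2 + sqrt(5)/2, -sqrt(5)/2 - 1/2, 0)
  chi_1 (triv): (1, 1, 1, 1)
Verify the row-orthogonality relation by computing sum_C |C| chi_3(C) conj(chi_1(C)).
Sum = 0; so <chi_3, chi_1> = 0 (distinct irreducibles are orthogonal).

Argument: Compute term by term over conjugacy classes (|C| * chi_3(C) * conj(chi_1(C))):
  1*(2)*conj(1) + 2*(-1/2 + sqrt(5)/2)*conj(1) + 2*(-sqrt(5)/2 - 1/2)*conj(1) + 5*(0)*conj(1)
  = (2) + (-1 + sqrt(5)) + (-sqrt(5) - 1) + (0)
  = 0.
Dividing by |G| = 10 gives 0/10 = 0, matching the row-orthogonality relation <chi_3, chi_1> = [chi_3 = chi_1].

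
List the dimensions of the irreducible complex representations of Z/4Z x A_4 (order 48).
Dimensions: 1, 1, 1, 1, 1, 1, 1, 1, 1, 1, 1, 1, 3, 3, 3, 3

Details: There are 16 irreducibles (= number of conjugacy classes). Their dimensions d_i satisfy sum d_i^2 = |G| = 48: 1 + 1 + 1 + 1 + 1 + 1 + 1 + 1 + 1 + 1 + 1 + 1 + 9 + 9 + 9 + 9 = 48. (For the product with Z/4Z: each of the 4 1-dim characters of Z/4Z tensors with each irrep of A_4, giving 4 copies of each A_4-dimension.)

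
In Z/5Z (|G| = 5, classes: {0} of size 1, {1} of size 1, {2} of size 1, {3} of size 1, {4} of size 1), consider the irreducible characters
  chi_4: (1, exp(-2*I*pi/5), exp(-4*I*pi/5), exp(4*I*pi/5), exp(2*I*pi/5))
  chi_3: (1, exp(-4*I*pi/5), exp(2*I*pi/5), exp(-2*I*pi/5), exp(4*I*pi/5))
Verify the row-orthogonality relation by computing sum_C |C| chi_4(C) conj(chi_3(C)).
Sum = 0; so <chi_4, chi_3> = 0 (distinct irreducibles are orthogonal).

Proof sketch: Compute term by term over conjugacy classes (|C| * chi_4(C) * conj(chi_3(C))):
  1*(1)*conj(1) + 1*(exp(-2*I*pi/5))*conj(exp(-4*I*pi/5)) + 1*(exp(-4*I*pi/5))*conj(exp(2*I*pi/5)) + 1*(exp(4*I*pi/5))*conj(exp(-2*I*pi/5)) + 1*(exp(2*I*pi/5))*conj(exp(4*I*pi/5))
  = (1) + (exp(2*I*pi/5)) + (exp(4*I*pi/5)) + (exp(-4*I*pi/5)) + (exp(-2*I*pi/5))
  = 0.
(Exp terms are combined using exp(i*s)*conj(exp(i*t)) = exp(i*(s-t)), and sums of them are collapsed using the identity that for every m > 1 the m distinct m-th roots of unity sum to 0, e.g. 1 + exp(2*I*pi/3) + exp(-2*I*pi/3) = 0.)
Dividing by |G| = 5 gives 0/5 = 0, matching the row-orthogonality relation <chi_4, chi_3> = [chi_4 = chi_3].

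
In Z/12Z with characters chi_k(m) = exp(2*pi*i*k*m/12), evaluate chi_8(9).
chi_8(9) = zeta_12^72 = 1

Proof sketch: chi_8(9) = zeta_12^(8*9) = zeta_12^72. Since zeta_12^12 = 1, this equals zeta_12^0 = exp(2*pi*i*0/12) = 1.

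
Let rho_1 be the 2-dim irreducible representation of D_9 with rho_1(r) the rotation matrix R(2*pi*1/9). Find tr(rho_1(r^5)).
chi_{rho_1}(r^5) = 2*cos(2*pi*1*5/9) = -2*cos(pi/9)

Solution. rho_1(r^5) is rotation by angle 2*pi*1*5/9, whose trace is 2*cos(2*pi*1*5/9) = -2*cos(pi/9).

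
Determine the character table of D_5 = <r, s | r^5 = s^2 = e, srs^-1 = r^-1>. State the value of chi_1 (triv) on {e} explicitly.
Conjugacy classes: {e} of size 1, {r^1, r^4} of size 2, {r^2, r^3} of size 2, {s, sr, ..., sr^4} of size 5.
Character table:
  irrep \ class              {e} (size 1)  {r^1, r^4} (size 2)  {r^2, r^3} (size 2)  {s, sr, ..., sr^4} (size 5)
  chi_1 (triv)               1             1                    1                    1                          
  chi_2 (sign: r->1, s->-1)  1             1                    1                    -1                         
  chi_3 (2d, j=1)            2             -1/2 + sqrt(5)/2     -sqrt(5)/2 - 1/2     0                          
  chi_4 (2d, j=2)            2             -sqrt(5)/2 - 1/2     -1/2 + sqrt(5)/2     0                          

Spot check: chi_1 (triv) on {e} = 1.

Working: D_5 has order 2*5 = 10 with 4 conjugacy classes, hence 4 irreducibles. Sum of squared dims 1 + 1 + 4 + 4 = 10 = |G|. Linear characters come from the abelianisation; the 2-dimensional irreps have character r^k -> 2*cos(2*pi*j*k/5), reflections -> 0.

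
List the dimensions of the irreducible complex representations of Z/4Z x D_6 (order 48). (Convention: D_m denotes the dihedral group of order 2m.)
Dimensions: 1, 1, 1, 1, 1, 1, 1, 1, 1, 1, 1, 1, 1, 1, 1, 1, 2, 2, 2, 2, 2, 2, 2, 2

Derivation: There are 24 irreducibles (= number of conjugacy classes). Their dimensions d_i satisfy sum d_i^2 = |G| = 48: 1 + 1 + 1 + 1 + 1 + 1 + 1 + 1 + 1 + 1 + 1 + 1 + 1 + 1 + 1 + 1 + 4 + 4 + 4 + 4 + 4 + 4 + 4 + 4 = 48. (For the product with Z/4Z: each of the 4 1-dim characters of Z/4Z tensors with each irrep of D_6, giving 4 copies of each D_6-dimension.)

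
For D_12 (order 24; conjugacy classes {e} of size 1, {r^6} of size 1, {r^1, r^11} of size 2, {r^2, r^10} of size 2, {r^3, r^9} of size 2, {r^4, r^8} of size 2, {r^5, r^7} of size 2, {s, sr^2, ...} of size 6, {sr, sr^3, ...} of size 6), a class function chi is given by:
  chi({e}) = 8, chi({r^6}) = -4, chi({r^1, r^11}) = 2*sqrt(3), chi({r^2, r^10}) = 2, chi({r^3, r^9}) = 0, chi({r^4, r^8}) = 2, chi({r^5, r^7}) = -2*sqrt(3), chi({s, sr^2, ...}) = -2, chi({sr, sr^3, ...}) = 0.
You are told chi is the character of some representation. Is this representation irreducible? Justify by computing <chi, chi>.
Not irreducible (reducible): <chi, chi> = 7 > 1.

Working: <chi, chi> = (1/|G|) sum_C |C| * |chi(C)|^2 = (1/24)[1*|8|^2 + 1*|-4|^2 + 2*|2*sqrt(3)|^2 + 2*|2|^2 + 2*|0|^2 + 2*|2|^2 + 2*|-2*sqrt(3)|^2 + 6*|-2|^2 + 6*|0|^2]
  = (1/24)[(64) + (16) + (24) + (8) + (0) + (8) + (24) + (24) + (0)] = 168/24 = 7.
A character is irreducible iff <chi, chi> = 1, so this representation is reducible.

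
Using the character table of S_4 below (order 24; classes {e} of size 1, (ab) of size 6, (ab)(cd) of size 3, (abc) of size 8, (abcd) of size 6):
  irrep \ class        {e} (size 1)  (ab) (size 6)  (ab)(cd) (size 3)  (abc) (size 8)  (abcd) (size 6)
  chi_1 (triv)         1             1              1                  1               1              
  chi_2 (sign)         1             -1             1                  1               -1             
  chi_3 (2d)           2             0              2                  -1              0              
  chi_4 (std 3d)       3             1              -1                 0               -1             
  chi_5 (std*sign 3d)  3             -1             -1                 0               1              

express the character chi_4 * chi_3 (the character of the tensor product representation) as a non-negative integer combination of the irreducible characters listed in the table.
chi_4 tensor chi_3 = chi_4 + chi_5 (all other irreducibles have multiplicity 0).

Justification: The character of a tensor product is the pointwise product (chi_4 * chi_3)(C) = chi_4(C) * chi_3(C):
  {e}: (3)*(2), (ab): (1)*(0), (ab)(cd): (-1)*(2), (abc): (0)*(-1), (abcd): (-1)*(0)
so (chi_4 * chi_3) takes values
  {e} -> 6, (ab) -> 0, (ab)(cd) -> -2, (abc) -> 0, (abcd) -> 0.
Now take the inner product of this character with each irreducible chi from the table, <chi_4*chi_3, chi> = (1/24) sum_C |C| (chi_4*chi_3)(C) conj(chi(C)):
  <chi_4*chi_3, chi_1> = (1/24)[1*(6)*conj(1) + 6*(0)*conj(1) + 3*(-2)*conj(1) + 8*(0)*conj(1) + 6*(0)*conj(1)]
      = (1/24)[(6) + (0) + (-6) + (0) + (0)] = 0/24 = 0
  <chi_4*chi_3, chi_2> = (1/24)[1*(6)*conj(1) + 6*(0)*conj(-1) + 3*(-2)*conj(1) + 8*(0)*conj(1) + 6*(0)*conj(-1)]
      = (1/24)[(6) + (0) + (-6) + (0) + (0)] = 0/24 = 0
  <chi_4*chi_3, chi_3> = (1/24)[1*(6)*conj(2) + 6*(0)*conj(0) + 3*(-2)*conj(2) + 8*(0)*conj(-1) + 6*(0)*conj(0)]
      = (1/24)[(12) + (0) + (-12) + (0) + (0)] = 0/24 = 0
  <chi_4*chi_3, chi_4> = (1/24)[1*(6)*conj(3) + 6*(0)*conj(1) + 3*(-2)*conj(-1) + 8*(0)*conj(0) + 6*(0)*conj(-1)]
      = (1/24)[(18) + (0) + (6) + (0) + (0)] = 24/24 = 1
  <chi_4*chi_3, chi_5> = (1/24)[1*(6)*conj(3) + 6*(0)*conj(-1) + 3*(-2)*conj(-1) + 8*(0)*conj(0) + 6*(0)*conj(1)]
      = (1/24)[(18) + (0) + (6) + (0) + (0)] = 24/24 = 1
Hence the multiplicities are chi_4: 1, chi_5: 1. Dimension check: dim(chi_4)*dim(chi_3) = 3*2 = 6 and sum (mult * dim) = 1*3 + 1*3 = 6.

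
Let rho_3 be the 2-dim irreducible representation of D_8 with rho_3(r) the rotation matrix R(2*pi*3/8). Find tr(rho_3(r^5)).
chi_{rho_3}(r^5) = 2*cos(2*pi*3*5/8) = sqrt(2)

Argument: rho_3(r^5) is rotation by angle 2*pi*3*5/8, whose trace is 2*cos(2*pi*3*5/8) = sqrt(2).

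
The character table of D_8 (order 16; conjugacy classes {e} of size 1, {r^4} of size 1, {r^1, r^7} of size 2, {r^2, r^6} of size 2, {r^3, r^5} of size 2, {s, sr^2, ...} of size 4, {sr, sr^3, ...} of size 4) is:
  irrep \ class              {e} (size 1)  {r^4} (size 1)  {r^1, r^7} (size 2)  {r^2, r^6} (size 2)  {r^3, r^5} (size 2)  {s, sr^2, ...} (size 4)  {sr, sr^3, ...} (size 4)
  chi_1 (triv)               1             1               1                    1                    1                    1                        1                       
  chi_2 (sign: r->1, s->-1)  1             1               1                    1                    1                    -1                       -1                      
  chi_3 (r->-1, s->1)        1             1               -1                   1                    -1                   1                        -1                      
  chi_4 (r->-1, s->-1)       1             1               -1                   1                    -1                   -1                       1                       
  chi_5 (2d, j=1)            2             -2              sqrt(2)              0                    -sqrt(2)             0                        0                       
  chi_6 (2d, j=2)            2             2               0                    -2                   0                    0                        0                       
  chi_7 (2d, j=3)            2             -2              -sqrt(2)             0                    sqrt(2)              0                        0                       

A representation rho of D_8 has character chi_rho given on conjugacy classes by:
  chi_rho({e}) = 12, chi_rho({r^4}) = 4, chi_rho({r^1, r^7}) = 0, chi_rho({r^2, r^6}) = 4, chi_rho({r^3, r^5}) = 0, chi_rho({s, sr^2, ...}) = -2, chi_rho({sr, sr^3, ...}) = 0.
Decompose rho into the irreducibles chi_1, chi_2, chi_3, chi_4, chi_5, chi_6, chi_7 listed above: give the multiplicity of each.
Multiplicities: chi_1: 1, chi_2: 2, chi_3: 1, chi_4: 2, chi_5: 1, chi_6: 1, chi_7: 1.

Reasoning: Use <chi_rho, chi> = (1/|G|) sum_C |C| * chi_rho(C) * conj(chi(C)) with |G| = 16 for each irreducible chi in the table:
  <chi_rho, chi_1> = (1/16)[1*(12)*conj(1) + 1*(4)*conj(1) + 2*(0)*conj(1) + 2*(4)*conj(1) + 2*(0)*conj(1) + 4*(-2)*conj(1) + 4*(0)*conj(1)]
      = (1/16)[(12) + (4) + (0) + (8) + (0) + (-8) + (0)] = 16/16 = 1
  <chi_rho, chi_2> = (1/16)[1*(12)*conj(1) + 1*(4)*conj(1) + 2*(0)*conj(1) + 2*(4)*conj(1) + 2*(0)*conj(1) + 4*(-2)*conj(-1) + 4*(0)*conj(-1)]
      = (1/16)[(12) + (4) + (0) + (8) + (0) + (8) + (0)] = 32/16 = 2
  <chi_rho, chi_3> = (1/16)[1*(12)*conj(1) + 1*(4)*conj(1) + 2*(0)*conj(-1) + 2*(4)*conj(1) + 2*(0)*conj(-1) + 4*(-2)*conj(1) + 4*(0)*conj(-1)]
      = (1/16)[(12) + (4) + (0) + (8) + (0) + (-8) + (0)] = 16/16 = 1
  <chi_rho, chi_4> = (1/16)[1*(12)*conj(1) + 1*(4)*conj(1) + 2*(0)*conj(-1) + 2*(4)*conj(1) + 2*(0)*conj(-1) + 4*(-2)*conj(-1) + 4*(0)*conj(1)]
      = (1/16)[(12) + (4) + (0) + (8) + (0) + (8) + (0)] = 32/16 = 2
  <chi_rho, chi_5> = (1/16)[1*(12)*conj(2) + 1*(4)*conj(-2) + 2*(0)*conj(sqrt(2)) + 2*(4)*conj(0) + 2*(0)*conj(-sqrt(2)) + 4*(-2)*conj(0) + 4*(0)*conj(0)]
      = (1/16)[(24) + (-8) + (0) + (0) + (0) + (0) + (0)] = 16/16 = 1
  <chi_rho, chi_6> = (1/16)[1*(12)*conj(2) + 1*(4)*conj(2) + 2*(0)*conj(0) + 2*(4)*conj(-2) + 2*(0)*conj(0) + 4*(-2)*conj(0) + 4*(0)*conj(0)]
      = (1/16)[(24) + (8) + (0) + (-16) + (0) + (0) + (0)] = 16/16 = 1
  <chi_rho, chi_7> = (1/16)[1*(12)*conj(2) + 1*(4)*conj(-2) + 2*(0)*conj(-sqrt(2)) + 2*(4)*conj(0) + 2*(0)*conj(sqrt(2)) + 4*(-2)*conj(0) + 4*(0)*conj(0)]
      = (1/16)[(24) + (-8) + (0) + (0) + (0) + (0) + (0)] = 16/16 = 1
Dimension check: dim(rho) = sum (mult * dim) = 1*1 + 2*1 + 1*1 + 2*1 + 1*2 + 1*2 + 1*2 = 12 = chi_rho(e) = 12.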